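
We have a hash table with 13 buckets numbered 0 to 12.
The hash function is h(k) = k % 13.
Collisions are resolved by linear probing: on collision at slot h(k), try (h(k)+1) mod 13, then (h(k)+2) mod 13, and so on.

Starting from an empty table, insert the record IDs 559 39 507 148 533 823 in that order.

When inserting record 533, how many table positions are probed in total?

Insert 559: h=0, slot 0 empty => index 0.
Insert 39: h=0, slot 0 occupied => index 1.
Insert 507: h=0, slots 0,1 occupied => index 2.
Insert 148: h=5, slot 5 empty => index 5.
Insert 533: h=0, slots 0,1,2 occupied => index 3.
Insert 823: h=4, slot 4 empty => index 4.
Table: [559, 39, 507, 533, 823, 148, —, —, —, —, —, —, —]

4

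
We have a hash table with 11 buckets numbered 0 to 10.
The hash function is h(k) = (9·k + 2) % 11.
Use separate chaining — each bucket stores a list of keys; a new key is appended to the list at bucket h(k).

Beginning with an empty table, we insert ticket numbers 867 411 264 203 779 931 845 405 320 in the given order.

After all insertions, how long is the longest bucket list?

867 → bucket 6
411 → bucket 5
264 → bucket 2
203 → bucket 3
779 → bucket 6 (collision)
931 → bucket 10
845 → bucket 6 (collision)
405 → bucket 6 (collision)
320 → bucket 0
Final buckets:
0: 320
1: —
2: 264
3: 203
4: —
5: 411
6: 867 -> 779 -> 845 -> 405
7: —
8: —
9: —
10: 931

4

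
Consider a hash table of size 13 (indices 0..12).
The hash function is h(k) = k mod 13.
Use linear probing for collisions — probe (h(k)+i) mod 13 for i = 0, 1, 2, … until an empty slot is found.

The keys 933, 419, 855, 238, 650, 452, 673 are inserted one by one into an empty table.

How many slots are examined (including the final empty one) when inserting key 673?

Insert 933: h=10, slot 10 empty -> index 10.
Insert 419: h=3, slot 3 empty -> index 3.
Insert 855: h=10, slot 10 occupied -> index 11.
Insert 238: h=4, slot 4 empty -> index 4.
Insert 650: h=0, slot 0 empty -> index 0.
Insert 452: h=10, slots 10,11 occupied -> index 12.
Insert 673: h=10, slots 10,11,12,0 occupied -> index 1.
Table: [650, 673, ., 419, 238, ., ., ., ., ., 933, 855, 452]

5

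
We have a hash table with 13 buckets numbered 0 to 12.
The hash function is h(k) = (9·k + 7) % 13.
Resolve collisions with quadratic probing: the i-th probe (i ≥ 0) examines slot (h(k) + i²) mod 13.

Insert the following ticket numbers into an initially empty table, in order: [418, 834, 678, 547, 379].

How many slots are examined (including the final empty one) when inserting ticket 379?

Insert 418: h=12, slot 12 empty => index 12.
Insert 834: h=12, slot 12 occupied => index 0.
Insert 678: h=12, slots 12,0 occupied => index 3.
Insert 547: h=3, slot 3 occupied => index 4.
Insert 379: h=12, slots 12,0,3 occupied => index 8.
Table: [834, —, —, 678, 547, —, —, —, 379, —, —, —, 418]

4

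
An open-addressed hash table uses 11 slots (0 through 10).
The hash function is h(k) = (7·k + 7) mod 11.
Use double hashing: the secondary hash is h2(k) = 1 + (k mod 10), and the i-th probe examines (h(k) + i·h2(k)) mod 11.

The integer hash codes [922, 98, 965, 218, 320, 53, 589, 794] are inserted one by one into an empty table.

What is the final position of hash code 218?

922 hashes to 4; slot 4 is free -> place at 4.
98 hashes to 0; slot 0 is free -> place at 0.
965 hashes to 8; slot 8 is free -> place at 8.
218 hashes to 4, h2=9; 4 taken -> place at 2.
320 hashes to 3; slot 3 is free -> place at 3.
53 hashes to 4, h2=4; 4,8 taken -> place at 1.
589 hashes to 5; slot 5 is free -> place at 5.
794 hashes to 10; slot 10 is free -> place at 10.
Table: [98, 53, 218, 320, 922, 589, -, -, 965, -, 794]

2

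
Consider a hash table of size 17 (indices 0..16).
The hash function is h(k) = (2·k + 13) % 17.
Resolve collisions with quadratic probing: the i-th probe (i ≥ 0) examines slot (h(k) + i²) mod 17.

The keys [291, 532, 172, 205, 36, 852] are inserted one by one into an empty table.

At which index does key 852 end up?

291 hashes to 0; slot 0 is free -> place at 0.
532 hashes to 6; slot 6 is free -> place at 6.
172 hashes to 0; 0 taken -> place at 1.
205 hashes to 15; slot 15 is free -> place at 15.
36 hashes to 0; 0,1 taken -> place at 4.
852 hashes to 0; 0,1,4 taken -> place at 9.
Table: [291, 172, _, _, 36, _, 532, _, _, 852, _, _, _, _, _, 205, _]

9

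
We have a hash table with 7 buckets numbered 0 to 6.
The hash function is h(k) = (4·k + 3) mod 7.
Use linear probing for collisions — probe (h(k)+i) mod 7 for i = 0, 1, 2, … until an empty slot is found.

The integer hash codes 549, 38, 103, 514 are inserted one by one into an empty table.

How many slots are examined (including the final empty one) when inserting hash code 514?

4

549: h=1 => slot 1
38: h=1, probe 1,2 => slot 2
103: h=2, probe 2,3 => slot 3
514: h=1, probe 1,2,3,4 => slot 4
Table: [-, 549, 38, 103, 514, -, -]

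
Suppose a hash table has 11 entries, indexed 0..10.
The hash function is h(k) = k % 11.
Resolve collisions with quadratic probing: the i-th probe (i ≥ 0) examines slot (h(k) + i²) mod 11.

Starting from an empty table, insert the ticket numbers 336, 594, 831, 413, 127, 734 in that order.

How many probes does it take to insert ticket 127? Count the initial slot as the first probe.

4

336 hashes to 6; slot 6 is free -> place at 6.
594 hashes to 0; slot 0 is free -> place at 0.
831 hashes to 6; 6 taken -> place at 7.
413 hashes to 6; 6,7 taken -> place at 10.
127 hashes to 6; 6,7,10 taken -> place at 4.
734 hashes to 8; slot 8 is free -> place at 8.
Table: [594, ., ., ., 127, ., 336, 831, 734, ., 413]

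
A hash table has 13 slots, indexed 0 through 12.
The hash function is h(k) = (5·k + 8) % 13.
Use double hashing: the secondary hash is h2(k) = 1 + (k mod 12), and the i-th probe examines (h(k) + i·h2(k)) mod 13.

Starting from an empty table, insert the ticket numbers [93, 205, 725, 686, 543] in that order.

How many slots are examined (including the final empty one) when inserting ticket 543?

2

Insert 93: h=5, slot 5 empty -> index 5.
Insert 205: h=6, slot 6 empty -> index 6.
Insert 725: h=6, h2=6, slot 6 occupied -> index 12.
Insert 686: h=6, h2=3, slot 6 occupied -> index 9.
Insert 543: h=6, h2=4, slot 6 occupied -> index 10.
Table: [—, —, —, —, —, 93, 205, —, —, 686, 543, —, 725]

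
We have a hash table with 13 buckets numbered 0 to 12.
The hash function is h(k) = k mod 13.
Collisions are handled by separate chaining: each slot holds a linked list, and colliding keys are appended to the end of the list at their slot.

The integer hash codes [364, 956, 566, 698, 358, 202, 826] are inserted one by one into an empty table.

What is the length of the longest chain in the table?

5

Insert 364: h=0, bucket 0 empty -> new chain.
Insert 956: h=7, bucket 7 empty -> new chain.
Insert 566: h=7, bucket 7 nonempty -> append to chain.
Insert 698: h=9, bucket 9 empty -> new chain.
Insert 358: h=7, bucket 7 nonempty -> append to chain.
Insert 202: h=7, bucket 7 nonempty -> append to chain.
Insert 826: h=7, bucket 7 nonempty -> append to chain.
Final buckets:
0: 364
1: -
2: -
3: -
4: -
5: -
6: -
7: 956 -> 566 -> 358 -> 202 -> 826
8: -
9: 698
10: -
11: -
12: -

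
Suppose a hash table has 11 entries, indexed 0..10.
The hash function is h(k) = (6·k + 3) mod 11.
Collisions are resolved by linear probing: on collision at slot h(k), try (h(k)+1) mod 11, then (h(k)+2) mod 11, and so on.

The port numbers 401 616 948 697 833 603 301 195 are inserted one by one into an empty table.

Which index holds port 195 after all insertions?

Insert 401: h=0, slot 0 empty → index 0.
Insert 616: h=3, slot 3 empty → index 3.
Insert 948: h=4, slot 4 empty → index 4.
Insert 697: h=5, slot 5 empty → index 5.
Insert 833: h=7, slot 7 empty → index 7.
Insert 603: h=2, slot 2 empty → index 2.
Insert 301: h=5, slot 5 occupied → index 6.
Insert 195: h=7, slot 7 occupied → index 8.
Table: [401, _, 603, 616, 948, 697, 301, 833, 195, _, _]

8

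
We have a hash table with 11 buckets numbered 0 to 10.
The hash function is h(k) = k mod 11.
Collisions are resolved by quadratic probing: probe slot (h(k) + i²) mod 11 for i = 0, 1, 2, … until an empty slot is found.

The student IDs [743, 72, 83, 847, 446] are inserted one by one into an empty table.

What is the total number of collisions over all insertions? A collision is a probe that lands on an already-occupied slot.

6

Insert 743: h=6, slot 6 empty → index 6.
Insert 72: h=6, slot 6 occupied → index 7.
Insert 83: h=6, slots 6,7 occupied → index 10.
Insert 847: h=0, slot 0 empty → index 0.
Insert 446: h=6, slots 6,7,10 occupied → index 4.
Table: [847, ∅, ∅, ∅, 446, ∅, 743, 72, ∅, ∅, 83]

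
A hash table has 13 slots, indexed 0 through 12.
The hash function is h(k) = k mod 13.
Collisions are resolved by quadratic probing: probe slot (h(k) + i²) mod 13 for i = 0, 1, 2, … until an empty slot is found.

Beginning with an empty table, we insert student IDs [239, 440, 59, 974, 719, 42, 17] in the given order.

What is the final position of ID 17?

8

239: h=5 => slot 5
440: h=11 => slot 11
59: h=7 => slot 7
974: h=12 => slot 12
719: h=4 => slot 4
42: h=3 => slot 3
17: h=4, probe 4,5,8 => slot 8
Table: [_, _, _, 42, 719, 239, _, 59, 17, _, _, 440, 974]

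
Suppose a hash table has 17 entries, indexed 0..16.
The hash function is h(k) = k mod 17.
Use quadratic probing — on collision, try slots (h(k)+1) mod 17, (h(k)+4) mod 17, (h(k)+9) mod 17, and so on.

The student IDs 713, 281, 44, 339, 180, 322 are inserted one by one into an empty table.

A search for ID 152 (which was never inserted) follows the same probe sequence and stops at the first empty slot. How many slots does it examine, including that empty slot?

713 hashes to 16; slot 16 is free -> place at 16.
281 hashes to 9; slot 9 is free -> place at 9.
44 hashes to 10; slot 10 is free -> place at 10.
339 hashes to 16; 16 taken -> place at 0.
180 hashes to 10; 10 taken -> place at 11.
322 hashes to 16; 16,0 taken -> place at 3.
Table: [339, —, —, 322, —, —, —, —, —, 281, 44, 180, —, —, —, —, 713]
Lookup 152: h=16, probe 16,0,3,8 → slot 8 empty, not found.

4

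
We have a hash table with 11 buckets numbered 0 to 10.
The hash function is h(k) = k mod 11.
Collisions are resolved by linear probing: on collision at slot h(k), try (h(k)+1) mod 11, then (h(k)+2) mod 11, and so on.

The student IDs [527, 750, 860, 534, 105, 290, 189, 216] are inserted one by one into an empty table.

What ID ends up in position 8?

527 hashes to 10; slot 10 is free → place at 10.
750 hashes to 2; slot 2 is free → place at 2.
860 hashes to 2; 2 taken → place at 3.
534 hashes to 6; slot 6 is free → place at 6.
105 hashes to 6; 6 taken → place at 7.
290 hashes to 4; slot 4 is free → place at 4.
189 hashes to 2; 2,3,4 taken → place at 5.
216 hashes to 7; 7 taken → place at 8.
Table: [., ., 750, 860, 290, 189, 534, 105, 216, ., 527]

216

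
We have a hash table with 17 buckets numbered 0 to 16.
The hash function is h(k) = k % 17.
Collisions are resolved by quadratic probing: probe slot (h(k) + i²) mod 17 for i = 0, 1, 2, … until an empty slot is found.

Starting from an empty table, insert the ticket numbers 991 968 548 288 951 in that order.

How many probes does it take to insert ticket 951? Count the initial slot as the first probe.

3

Insert 991: h=5, slot 5 empty → index 5.
Insert 968: h=16, slot 16 empty → index 16.
Insert 548: h=4, slot 4 empty → index 4.
Insert 288: h=16, slot 16 occupied → index 0.
Insert 951: h=16, slots 16,0 occupied → index 3.
Table: [288, —, —, 951, 548, 991, —, —, —, —, —, —, —, —, —, —, 968]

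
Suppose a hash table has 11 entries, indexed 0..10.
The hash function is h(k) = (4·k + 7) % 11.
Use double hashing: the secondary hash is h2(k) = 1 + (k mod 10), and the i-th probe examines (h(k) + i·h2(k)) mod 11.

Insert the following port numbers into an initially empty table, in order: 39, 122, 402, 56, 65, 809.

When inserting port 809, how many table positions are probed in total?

2

39 hashes to 9; slot 9 is free → place at 9.
122 hashes to 0; slot 0 is free → place at 0.
402 hashes to 9, h2=3; 9 taken → place at 1.
56 hashes to 0, h2=7; 0 taken → place at 7.
65 hashes to 3; slot 3 is free → place at 3.
809 hashes to 9, h2=10; 9 taken → place at 8.
Table: [122, 402, -, 65, -, -, -, 56, 809, 39, -]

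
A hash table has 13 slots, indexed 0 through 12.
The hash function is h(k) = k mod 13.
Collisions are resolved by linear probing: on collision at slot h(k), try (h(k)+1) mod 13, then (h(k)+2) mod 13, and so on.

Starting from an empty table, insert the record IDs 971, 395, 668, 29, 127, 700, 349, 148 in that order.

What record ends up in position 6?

668

971: h=9 → slot 9
395: h=5 → slot 5
668: h=5, probe 5,6 → slot 6
29: h=3 → slot 3
127: h=10 → slot 10
700: h=11 → slot 11
349: h=11, probe 11,12 → slot 12
148: h=5, probe 5,6,7 → slot 7
Table: [-, -, -, 29, -, 395, 668, 148, -, 971, 127, 700, 349]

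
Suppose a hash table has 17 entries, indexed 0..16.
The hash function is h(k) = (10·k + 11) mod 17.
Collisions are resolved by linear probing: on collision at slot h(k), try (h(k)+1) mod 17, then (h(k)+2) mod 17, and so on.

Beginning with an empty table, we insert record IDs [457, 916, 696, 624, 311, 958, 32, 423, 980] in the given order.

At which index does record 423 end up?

457: h=8 → slot 8
916: h=8, probe 8,9 → slot 9
696: h=1 → slot 1
624: h=12 → slot 12
311: h=10 → slot 10
958: h=3 → slot 3
32: h=8, probe 8,9,10,11 → slot 11
423: h=8, probe 8,9,10,11,12,13 → slot 13
980: h=2 → slot 2
Table: [., 696, 980, 958, ., ., ., ., 457, 916, 311, 32, 624, 423, ., ., .]

13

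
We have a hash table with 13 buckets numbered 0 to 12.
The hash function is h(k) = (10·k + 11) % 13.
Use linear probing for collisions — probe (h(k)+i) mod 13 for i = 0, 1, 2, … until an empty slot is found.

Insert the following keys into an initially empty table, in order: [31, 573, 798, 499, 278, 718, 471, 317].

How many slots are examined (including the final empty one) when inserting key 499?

3

Insert 31: h=9, slot 9 empty → index 9.
Insert 573: h=8, slot 8 empty → index 8.
Insert 798: h=9, slot 9 occupied → index 10.
Insert 499: h=9, slots 9,10 occupied → index 11.
Insert 278: h=9, slots 9,10,11 occupied → index 12.
Insert 718: h=2, slot 2 empty → index 2.
Insert 471: h=2, slot 2 occupied → index 3.
Insert 317: h=9, slots 9,10,11,12 occupied → index 0.
Table: [317, —, 718, 471, —, —, —, —, 573, 31, 798, 499, 278]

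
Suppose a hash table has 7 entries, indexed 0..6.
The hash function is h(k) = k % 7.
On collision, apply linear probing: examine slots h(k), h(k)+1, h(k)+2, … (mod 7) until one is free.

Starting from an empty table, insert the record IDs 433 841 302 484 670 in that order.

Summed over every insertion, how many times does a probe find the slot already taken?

3

433: h=6 → slot 6
841: h=1 → slot 1
302: h=1, probe 1,2 → slot 2
484: h=1, probe 1,2,3 → slot 3
670: h=5 → slot 5
Table: [—, 841, 302, 484, —, 670, 433]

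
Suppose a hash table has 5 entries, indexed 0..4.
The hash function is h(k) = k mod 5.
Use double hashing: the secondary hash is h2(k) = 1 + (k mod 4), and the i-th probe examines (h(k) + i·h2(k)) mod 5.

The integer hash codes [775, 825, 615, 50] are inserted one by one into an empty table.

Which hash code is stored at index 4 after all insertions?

615

775 hashes to 0; slot 0 is free -> place at 0.
825 hashes to 0, h2=2; 0 taken -> place at 2.
615 hashes to 0, h2=4; 0 taken -> place at 4.
50 hashes to 0, h2=3; 0 taken -> place at 3.
Table: [775, _, 825, 50, 615]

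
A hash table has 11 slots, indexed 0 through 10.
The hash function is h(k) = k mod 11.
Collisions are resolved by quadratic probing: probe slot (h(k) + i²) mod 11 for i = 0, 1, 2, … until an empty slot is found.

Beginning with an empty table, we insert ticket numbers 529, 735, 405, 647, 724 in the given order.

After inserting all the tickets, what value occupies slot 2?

647

529 hashes to 1; slot 1 is free => place at 1.
735 hashes to 9; slot 9 is free => place at 9.
405 hashes to 9; 9 taken => place at 10.
647 hashes to 9; 9,10 taken => place at 2.
724 hashes to 9; 9,10,2 taken => place at 7.
Table: [—, 529, 647, —, —, —, —, 724, —, 735, 405]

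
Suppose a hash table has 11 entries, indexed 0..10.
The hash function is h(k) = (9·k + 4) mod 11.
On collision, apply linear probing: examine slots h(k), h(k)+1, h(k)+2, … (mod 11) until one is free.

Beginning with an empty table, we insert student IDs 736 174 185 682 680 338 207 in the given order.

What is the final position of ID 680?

736: h=6 → slot 6
174: h=8 → slot 8
185: h=8, probe 8,9 → slot 9
682: h=4 → slot 4
680: h=8, probe 8,9,10 → slot 10
338: h=10, probe 10,0 → slot 0
207: h=8, probe 8,9,10,0,1 → slot 1
Table: [338, 207, _, _, 682, _, 736, _, 174, 185, 680]

10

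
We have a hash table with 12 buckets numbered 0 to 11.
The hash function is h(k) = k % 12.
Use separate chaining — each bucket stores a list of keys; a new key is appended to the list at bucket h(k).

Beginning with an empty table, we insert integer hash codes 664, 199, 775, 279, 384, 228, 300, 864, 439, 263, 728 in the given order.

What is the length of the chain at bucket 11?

1

Insert 664: h=4, bucket 4 empty → new chain.
Insert 199: h=7, bucket 7 empty → new chain.
Insert 775: h=7, bucket 7 nonempty → append to chain.
Insert 279: h=3, bucket 3 empty → new chain.
Insert 384: h=0, bucket 0 empty → new chain.
Insert 228: h=0, bucket 0 nonempty → append to chain.
Insert 300: h=0, bucket 0 nonempty → append to chain.
Insert 864: h=0, bucket 0 nonempty → append to chain.
Insert 439: h=7, bucket 7 nonempty → append to chain.
Insert 263: h=11, bucket 11 empty → new chain.
Insert 728: h=8, bucket 8 empty → new chain.
Final buckets:
0: 384 -> 228 -> 300 -> 864
1: _
2: _
3: 279
4: 664
5: _
6: _
7: 199 -> 775 -> 439
8: 728
9: _
10: _
11: 263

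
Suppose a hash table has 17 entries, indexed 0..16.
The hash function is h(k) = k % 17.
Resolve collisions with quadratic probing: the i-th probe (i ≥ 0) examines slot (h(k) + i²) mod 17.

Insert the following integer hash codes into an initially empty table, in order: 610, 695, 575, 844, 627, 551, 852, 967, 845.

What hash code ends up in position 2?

610: h=15 => slot 15
695: h=15, probe 15,16 => slot 16
575: h=14 => slot 14
844: h=11 => slot 11
627: h=15, probe 15,16,2 => slot 2
551: h=7 => slot 7
852: h=2, probe 2,3 => slot 3
967: h=15, probe 15,16,2,7,14,6 => slot 6
845: h=12 => slot 12
Table: [., ., 627, 852, ., ., 967, 551, ., ., ., 844, 845, ., 575, 610, 695]

627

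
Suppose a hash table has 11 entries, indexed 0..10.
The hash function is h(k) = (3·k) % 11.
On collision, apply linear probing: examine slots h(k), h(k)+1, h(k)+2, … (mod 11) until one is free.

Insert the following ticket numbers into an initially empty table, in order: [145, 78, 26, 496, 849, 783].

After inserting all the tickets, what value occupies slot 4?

496

145 hashes to 6; slot 6 is free → place at 6.
78 hashes to 3; slot 3 is free → place at 3.
26 hashes to 1; slot 1 is free → place at 1.
496 hashes to 3; 3 taken → place at 4.
849 hashes to 6; 6 taken → place at 7.
783 hashes to 6; 6,7 taken → place at 8.
Table: [-, 26, -, 78, 496, -, 145, 849, 783, -, -]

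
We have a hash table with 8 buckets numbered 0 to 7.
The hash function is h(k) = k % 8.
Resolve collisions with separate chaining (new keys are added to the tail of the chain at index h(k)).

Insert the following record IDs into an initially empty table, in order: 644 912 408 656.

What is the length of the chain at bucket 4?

1

644 → bucket 4
912 → bucket 0
408 → bucket 0 (collision)
656 → bucket 0 (collision)
Final buckets:
0: 912 -> 408 -> 656
1: —
2: —
3: —
4: 644
5: —
6: —
7: —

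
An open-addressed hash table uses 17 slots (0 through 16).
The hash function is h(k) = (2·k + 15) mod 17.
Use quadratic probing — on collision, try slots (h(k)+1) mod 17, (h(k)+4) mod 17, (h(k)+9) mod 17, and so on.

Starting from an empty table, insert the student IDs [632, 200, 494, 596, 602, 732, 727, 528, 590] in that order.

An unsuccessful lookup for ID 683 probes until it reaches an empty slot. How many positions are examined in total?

4

632 hashes to 4; slot 4 is free => place at 4.
200 hashes to 7; slot 7 is free => place at 7.
494 hashes to 0; slot 0 is free => place at 0.
596 hashes to 0; 0 taken => place at 1.
602 hashes to 12; slot 12 is free => place at 12.
732 hashes to 0; 0,1,4 taken => place at 9.
727 hashes to 7; 7 taken => place at 8.
528 hashes to 0; 0,1,4,9 taken => place at 16.
590 hashes to 5; slot 5 is free => place at 5.
Table: [494, 596, ., ., 632, 590, ., 200, 727, 732, ., ., 602, ., ., ., 528]
Lookup 683: h=4, probe 4,5,8,13 → slot 13 empty, not found.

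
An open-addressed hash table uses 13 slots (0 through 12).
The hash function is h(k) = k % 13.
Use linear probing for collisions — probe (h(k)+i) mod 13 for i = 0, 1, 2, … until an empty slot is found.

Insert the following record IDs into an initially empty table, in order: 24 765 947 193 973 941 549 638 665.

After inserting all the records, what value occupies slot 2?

973

Insert 24: h=11, slot 11 empty -> index 11.
Insert 765: h=11, slot 11 occupied -> index 12.
Insert 947: h=11, slots 11,12 occupied -> index 0.
Insert 193: h=11, slots 11,12,0 occupied -> index 1.
Insert 973: h=11, slots 11,12,0,1 occupied -> index 2.
Insert 941: h=5, slot 5 empty -> index 5.
Insert 549: h=3, slot 3 empty -> index 3.
Insert 638: h=1, slots 1,2,3 occupied -> index 4.
Insert 665: h=2, slots 2,3,4,5 occupied -> index 6.
Table: [947, 193, 973, 549, 638, 941, 665, -, -, -, -, 24, 765]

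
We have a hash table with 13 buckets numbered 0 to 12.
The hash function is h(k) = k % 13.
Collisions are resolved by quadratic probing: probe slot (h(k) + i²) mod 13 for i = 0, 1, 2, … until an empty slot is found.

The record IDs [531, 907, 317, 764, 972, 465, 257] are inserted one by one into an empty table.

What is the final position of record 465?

531 hashes to 11; slot 11 is free => place at 11.
907 hashes to 10; slot 10 is free => place at 10.
317 hashes to 5; slot 5 is free => place at 5.
764 hashes to 10; 10,11 taken => place at 1.
972 hashes to 10; 10,11,1 taken => place at 6.
465 hashes to 10; 10,11,1,6 taken => place at 0.
257 hashes to 10; 10,11,1,6,0 taken => place at 9.
Table: [465, 764, ., ., ., 317, 972, ., ., 257, 907, 531, .]

0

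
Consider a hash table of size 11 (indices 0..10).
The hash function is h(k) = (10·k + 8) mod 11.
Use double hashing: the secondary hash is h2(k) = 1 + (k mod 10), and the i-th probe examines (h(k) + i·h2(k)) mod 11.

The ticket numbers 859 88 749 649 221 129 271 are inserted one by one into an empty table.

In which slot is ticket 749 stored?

6

Insert 859: h=7, slot 7 empty => index 7.
Insert 88: h=8, slot 8 empty => index 8.
Insert 749: h=7, h2=10, slot 7 occupied => index 6.
Insert 649: h=8, h2=10, slots 8,7,6 occupied => index 5.
Insert 221: h=7, h2=2, slot 7 occupied => index 9.
Insert 129: h=0, slot 0 empty => index 0.
Insert 271: h=1, slot 1 empty => index 1.
Table: [129, 271, -, -, -, 649, 749, 859, 88, 221, -]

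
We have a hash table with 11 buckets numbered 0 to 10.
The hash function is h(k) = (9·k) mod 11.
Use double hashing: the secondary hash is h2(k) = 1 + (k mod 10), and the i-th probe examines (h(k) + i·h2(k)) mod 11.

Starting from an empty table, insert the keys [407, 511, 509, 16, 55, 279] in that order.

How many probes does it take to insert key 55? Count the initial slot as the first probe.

2

407 hashes to 0; slot 0 is free -> place at 0.
511 hashes to 1; slot 1 is free -> place at 1.
509 hashes to 5; slot 5 is free -> place at 5.
16 hashes to 1, h2=7; 1 taken -> place at 8.
55 hashes to 0, h2=6; 0 taken -> place at 6.
279 hashes to 3; slot 3 is free -> place at 3.
Table: [407, 511, _, 279, _, 509, 55, _, 16, _, _]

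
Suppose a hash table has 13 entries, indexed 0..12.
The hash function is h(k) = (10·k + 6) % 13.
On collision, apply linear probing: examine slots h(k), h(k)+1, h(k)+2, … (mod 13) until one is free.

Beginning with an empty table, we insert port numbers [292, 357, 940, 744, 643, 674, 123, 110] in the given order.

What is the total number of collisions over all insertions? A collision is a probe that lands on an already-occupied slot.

10

Insert 292: h=1, slot 1 empty => index 1.
Insert 357: h=1, slot 1 occupied => index 2.
Insert 940: h=7, slot 7 empty => index 7.
Insert 744: h=10, slot 10 empty => index 10.
Insert 643: h=1, slots 1,2 occupied => index 3.
Insert 674: h=12, slot 12 empty => index 12.
Insert 123: h=1, slots 1,2,3 occupied => index 4.
Insert 110: h=1, slots 1,2,3,4 occupied => index 5.
Table: [∅, 292, 357, 643, 123, 110, ∅, 940, ∅, ∅, 744, ∅, 674]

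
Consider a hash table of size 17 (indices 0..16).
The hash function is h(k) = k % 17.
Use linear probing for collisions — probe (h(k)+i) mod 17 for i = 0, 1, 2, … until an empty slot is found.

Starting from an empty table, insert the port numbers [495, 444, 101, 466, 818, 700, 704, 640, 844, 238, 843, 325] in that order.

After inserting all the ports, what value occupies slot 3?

444

Insert 495: h=2, slot 2 empty → index 2.
Insert 444: h=2, slot 2 occupied → index 3.
Insert 101: h=16, slot 16 empty → index 16.
Insert 466: h=7, slot 7 empty → index 7.
Insert 818: h=2, slots 2,3 occupied → index 4.
Insert 700: h=3, slots 3,4 occupied → index 5.
Insert 704: h=7, slot 7 occupied → index 8.
Insert 640: h=11, slot 11 empty → index 11.
Insert 844: h=11, slot 11 occupied → index 12.
Insert 238: h=0, slot 0 empty → index 0.
Insert 843: h=10, slot 10 empty → index 10.
Insert 325: h=2, slots 2,3,4,5 occupied → index 6.
Table: [238, -, 495, 444, 818, 700, 325, 466, 704, -, 843, 640, 844, -, -, -, 101]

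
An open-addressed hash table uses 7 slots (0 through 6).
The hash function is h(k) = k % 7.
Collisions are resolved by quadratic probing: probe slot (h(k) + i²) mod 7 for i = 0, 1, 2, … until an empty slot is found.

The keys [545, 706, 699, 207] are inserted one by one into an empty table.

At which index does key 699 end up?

3

545: h=6 -> slot 6
706: h=6, probe 6,0 -> slot 0
699: h=6, probe 6,0,3 -> slot 3
207: h=4 -> slot 4
Table: [706, —, —, 699, 207, —, 545]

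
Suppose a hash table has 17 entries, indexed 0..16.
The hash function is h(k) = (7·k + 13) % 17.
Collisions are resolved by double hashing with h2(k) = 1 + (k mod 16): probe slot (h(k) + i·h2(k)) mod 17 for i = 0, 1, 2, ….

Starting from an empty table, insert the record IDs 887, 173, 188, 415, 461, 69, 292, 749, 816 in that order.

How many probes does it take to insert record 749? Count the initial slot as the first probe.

5

887: h=0 -> slot 0
173: h=0, h2=14, probe 0,14 -> slot 14
188: h=3 -> slot 3
415: h=11 -> slot 11
461: h=10 -> slot 10
69: h=3, h2=6, probe 3,9 -> slot 9
292: h=0, h2=5, probe 0,5 -> slot 5
749: h=3, h2=14, probe 3,0,14,11,8 -> slot 8
816: h=13 -> slot 13
Table: [887, ., ., 188, ., 292, ., ., 749, 69, 461, 415, ., 816, 173, ., .]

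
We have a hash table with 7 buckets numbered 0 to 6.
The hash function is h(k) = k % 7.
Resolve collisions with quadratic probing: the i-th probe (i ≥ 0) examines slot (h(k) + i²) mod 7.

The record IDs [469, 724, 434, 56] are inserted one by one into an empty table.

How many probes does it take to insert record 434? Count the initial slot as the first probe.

2

469: h=0 -> slot 0
724: h=3 -> slot 3
434: h=0, probe 0,1 -> slot 1
56: h=0, probe 0,1,4 -> slot 4
Table: [469, 434, -, 724, 56, -, -]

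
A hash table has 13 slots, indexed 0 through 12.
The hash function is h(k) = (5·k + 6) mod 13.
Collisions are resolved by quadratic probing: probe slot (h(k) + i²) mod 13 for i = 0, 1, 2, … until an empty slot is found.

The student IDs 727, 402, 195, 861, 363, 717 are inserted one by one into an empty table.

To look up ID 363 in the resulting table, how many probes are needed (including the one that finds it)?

3

727 hashes to 1; slot 1 is free => place at 1.
402 hashes to 1; 1 taken => place at 2.
195 hashes to 6; slot 6 is free => place at 6.
861 hashes to 8; slot 8 is free => place at 8.
363 hashes to 1; 1,2 taken => place at 5.
717 hashes to 3; slot 3 is free => place at 3.
Table: [., 727, 402, 717, ., 363, 195, ., 861, ., ., ., .]
Lookup 363: h=1, probe 1,2,5 → found at 5.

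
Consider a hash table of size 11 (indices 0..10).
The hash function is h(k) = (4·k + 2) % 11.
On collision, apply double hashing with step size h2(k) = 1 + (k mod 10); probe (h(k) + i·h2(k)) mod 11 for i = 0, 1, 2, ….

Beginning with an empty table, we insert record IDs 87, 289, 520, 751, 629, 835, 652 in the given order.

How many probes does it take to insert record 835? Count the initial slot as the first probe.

5

Insert 87: h=9, slot 9 empty => index 9.
Insert 289: h=3, slot 3 empty => index 3.
Insert 520: h=3, h2=1, slot 3 occupied => index 4.
Insert 751: h=3, h2=2, slot 3 occupied => index 5.
Insert 629: h=10, slot 10 empty => index 10.
Insert 835: h=9, h2=6, slots 9,4,10,5 occupied => index 0.
Insert 652: h=3, h2=3, slot 3 occupied => index 6.
Table: [835, ., ., 289, 520, 751, 652, ., ., 87, 629]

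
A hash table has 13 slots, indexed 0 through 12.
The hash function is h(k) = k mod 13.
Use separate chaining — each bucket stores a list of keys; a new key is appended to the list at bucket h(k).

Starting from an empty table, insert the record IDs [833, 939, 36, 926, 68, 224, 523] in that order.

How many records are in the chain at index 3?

Insert 833: h=1, bucket 1 empty → new chain.
Insert 939: h=3, bucket 3 empty → new chain.
Insert 36: h=10, bucket 10 empty → new chain.
Insert 926: h=3, bucket 3 nonempty → append to chain.
Insert 68: h=3, bucket 3 nonempty → append to chain.
Insert 224: h=3, bucket 3 nonempty → append to chain.
Insert 523: h=3, bucket 3 nonempty → append to chain.
Final buckets:
0: _
1: 833
2: _
3: 939 -> 926 -> 68 -> 224 -> 523
4: _
5: _
6: _
7: _
8: _
9: _
10: 36
11: _
12: _

5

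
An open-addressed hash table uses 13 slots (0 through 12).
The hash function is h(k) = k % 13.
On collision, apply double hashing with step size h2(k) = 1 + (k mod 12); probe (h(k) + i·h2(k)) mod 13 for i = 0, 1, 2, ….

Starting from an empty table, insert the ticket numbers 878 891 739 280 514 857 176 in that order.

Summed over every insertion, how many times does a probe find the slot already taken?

8

Insert 878: h=7, slot 7 empty → index 7.
Insert 891: h=7, h2=4, slot 7 occupied → index 11.
Insert 739: h=11, h2=8, slot 11 occupied → index 6.
Insert 280: h=7, h2=5, slot 7 occupied → index 12.
Insert 514: h=7, h2=11, slot 7 occupied → index 5.
Insert 857: h=12, h2=6, slots 12,5,11 occupied → index 4.
Insert 176: h=7, h2=9, slot 7 occupied → index 3.
Table: [∅, ∅, ∅, 176, 857, 514, 739, 878, ∅, ∅, ∅, 891, 280]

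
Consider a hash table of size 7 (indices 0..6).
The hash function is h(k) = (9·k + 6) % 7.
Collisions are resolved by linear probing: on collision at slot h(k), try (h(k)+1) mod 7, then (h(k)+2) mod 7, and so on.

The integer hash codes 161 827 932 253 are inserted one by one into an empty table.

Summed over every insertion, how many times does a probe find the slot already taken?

3

Insert 161: h=6, slot 6 empty → index 6.
Insert 827: h=1, slot 1 empty → index 1.
Insert 932: h=1, slot 1 occupied → index 2.
Insert 253: h=1, slots 1,2 occupied → index 3.
Table: [., 827, 932, 253, ., ., 161]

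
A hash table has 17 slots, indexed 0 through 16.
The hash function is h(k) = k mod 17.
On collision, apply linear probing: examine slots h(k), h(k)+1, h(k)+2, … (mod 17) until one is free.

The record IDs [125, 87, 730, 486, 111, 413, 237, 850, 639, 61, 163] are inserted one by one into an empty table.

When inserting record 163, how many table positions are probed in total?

4

125: h=6 -> slot 6
87: h=2 -> slot 2
730: h=16 -> slot 16
486: h=10 -> slot 10
111: h=9 -> slot 9
413: h=5 -> slot 5
237: h=16, probe 16,0 -> slot 0
850: h=0, probe 0,1 -> slot 1
639: h=10, probe 10,11 -> slot 11
61: h=10, probe 10,11,12 -> slot 12
163: h=10, probe 10,11,12,13 -> slot 13
Table: [237, 850, 87, ∅, ∅, 413, 125, ∅, ∅, 111, 486, 639, 61, 163, ∅, ∅, 730]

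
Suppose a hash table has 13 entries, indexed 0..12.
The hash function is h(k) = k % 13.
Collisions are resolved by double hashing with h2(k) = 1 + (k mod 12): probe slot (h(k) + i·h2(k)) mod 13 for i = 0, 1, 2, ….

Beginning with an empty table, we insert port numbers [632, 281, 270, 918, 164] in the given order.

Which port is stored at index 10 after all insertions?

270

632: h=8 -> slot 8
281: h=8, h2=6, probe 8,1 -> slot 1
270: h=10 -> slot 10
918: h=8, h2=7, probe 8,2 -> slot 2
164: h=8, h2=9, probe 8,4 -> slot 4
Table: [_, 281, 918, _, 164, _, _, _, 632, _, 270, _, _]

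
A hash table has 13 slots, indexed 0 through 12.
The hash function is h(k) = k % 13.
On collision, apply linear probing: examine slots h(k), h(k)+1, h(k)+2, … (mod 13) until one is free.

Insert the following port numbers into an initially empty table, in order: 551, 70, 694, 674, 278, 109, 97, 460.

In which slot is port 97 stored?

10

Insert 551: h=5, slot 5 empty → index 5.
Insert 70: h=5, slot 5 occupied → index 6.
Insert 694: h=5, slots 5,6 occupied → index 7.
Insert 674: h=11, slot 11 empty → index 11.
Insert 278: h=5, slots 5,6,7 occupied → index 8.
Insert 109: h=5, slots 5,6,7,8 occupied → index 9.
Insert 97: h=6, slots 6,7,8,9 occupied → index 10.
Insert 460: h=5, slots 5,6,7,8,9,10,11 occupied → index 12.
Table: [., ., ., ., ., 551, 70, 694, 278, 109, 97, 674, 460]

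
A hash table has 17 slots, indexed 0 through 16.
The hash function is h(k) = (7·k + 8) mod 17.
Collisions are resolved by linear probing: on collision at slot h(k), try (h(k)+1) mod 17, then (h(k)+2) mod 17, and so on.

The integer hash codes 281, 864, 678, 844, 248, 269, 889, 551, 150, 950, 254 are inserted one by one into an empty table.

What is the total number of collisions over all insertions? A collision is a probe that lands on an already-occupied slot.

5

Insert 281: h=3, slot 3 empty → index 3.
Insert 864: h=4, slot 4 empty → index 4.
Insert 678: h=11, slot 11 empty → index 11.
Insert 844: h=0, slot 0 empty → index 0.
Insert 248: h=10, slot 10 empty → index 10.
Insert 269: h=4, slot 4 occupied → index 5.
Insert 889: h=9, slot 9 empty → index 9.
Insert 551: h=6, slot 6 empty → index 6.
Insert 150: h=4, slots 4,5,6 occupied → index 7.
Insert 950: h=11, slot 11 occupied → index 12.
Insert 254: h=1, slot 1 empty → index 1.
Table: [844, 254, -, 281, 864, 269, 551, 150, -, 889, 248, 678, 950, -, -, -, -]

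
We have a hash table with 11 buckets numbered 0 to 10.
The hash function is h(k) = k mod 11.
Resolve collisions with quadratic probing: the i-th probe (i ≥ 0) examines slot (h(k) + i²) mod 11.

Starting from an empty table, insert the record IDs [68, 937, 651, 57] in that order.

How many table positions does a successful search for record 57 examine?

4

Insert 68: h=2, slot 2 empty -> index 2.
Insert 937: h=2, slot 2 occupied -> index 3.
Insert 651: h=2, slots 2,3 occupied -> index 6.
Insert 57: h=2, slots 2,3,6 occupied -> index 0.
Table: [57, -, 68, 937, -, -, 651, -, -, -, -]
Lookup 57: h=2, probe 2,3,6,0 → found at 0.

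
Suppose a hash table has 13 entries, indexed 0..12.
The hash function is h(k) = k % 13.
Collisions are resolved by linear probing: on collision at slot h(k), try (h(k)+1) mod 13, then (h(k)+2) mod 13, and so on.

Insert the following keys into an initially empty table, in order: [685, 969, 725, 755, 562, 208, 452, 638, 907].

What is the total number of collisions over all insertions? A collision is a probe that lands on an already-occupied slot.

4

Insert 685: h=9, slot 9 empty => index 9.
Insert 969: h=7, slot 7 empty => index 7.
Insert 725: h=10, slot 10 empty => index 10.
Insert 755: h=1, slot 1 empty => index 1.
Insert 562: h=3, slot 3 empty => index 3.
Insert 208: h=0, slot 0 empty => index 0.
Insert 452: h=10, slot 10 occupied => index 11.
Insert 638: h=1, slot 1 occupied => index 2.
Insert 907: h=10, slots 10,11 occupied => index 12.
Table: [208, 755, 638, 562, ∅, ∅, ∅, 969, ∅, 685, 725, 452, 907]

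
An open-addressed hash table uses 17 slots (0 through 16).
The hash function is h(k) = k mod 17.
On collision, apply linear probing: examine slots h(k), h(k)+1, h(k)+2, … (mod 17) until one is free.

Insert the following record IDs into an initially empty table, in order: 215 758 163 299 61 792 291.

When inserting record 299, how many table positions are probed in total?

Insert 215: h=11, slot 11 empty => index 11.
Insert 758: h=10, slot 10 empty => index 10.
Insert 163: h=10, slots 10,11 occupied => index 12.
Insert 299: h=10, slots 10,11,12 occupied => index 13.
Insert 61: h=10, slots 10,11,12,13 occupied => index 14.
Insert 792: h=10, slots 10,11,12,13,14 occupied => index 15.
Insert 291: h=2, slot 2 empty => index 2.
Table: [—, —, 291, —, —, —, —, —, —, —, 758, 215, 163, 299, 61, 792, —]

4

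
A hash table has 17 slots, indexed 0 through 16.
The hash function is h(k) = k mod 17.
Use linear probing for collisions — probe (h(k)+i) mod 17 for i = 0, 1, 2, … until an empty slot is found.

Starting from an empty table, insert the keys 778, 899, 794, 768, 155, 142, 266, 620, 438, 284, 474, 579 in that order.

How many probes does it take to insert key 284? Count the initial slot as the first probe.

778 hashes to 13; slot 13 is free → place at 13.
899 hashes to 15; slot 15 is free → place at 15.
794 hashes to 12; slot 12 is free → place at 12.
768 hashes to 3; slot 3 is free → place at 3.
155 hashes to 2; slot 2 is free → place at 2.
142 hashes to 6; slot 6 is free → place at 6.
266 hashes to 11; slot 11 is free → place at 11.
620 hashes to 8; slot 8 is free → place at 8.
438 hashes to 13; 13 taken → place at 14.
284 hashes to 12; 12,13,14,15 taken → place at 16.
474 hashes to 15; 15,16 taken → place at 0.
579 hashes to 1; slot 1 is free → place at 1.
Table: [474, 579, 155, 768, _, _, 142, _, 620, _, _, 266, 794, 778, 438, 899, 284]

5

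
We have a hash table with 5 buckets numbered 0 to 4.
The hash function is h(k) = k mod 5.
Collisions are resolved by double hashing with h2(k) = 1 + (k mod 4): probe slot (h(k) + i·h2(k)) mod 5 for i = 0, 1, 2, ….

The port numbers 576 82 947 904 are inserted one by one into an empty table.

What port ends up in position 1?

576

576: h=1 => slot 1
82: h=2 => slot 2
947: h=2, h2=4, probe 2,1,0 => slot 0
904: h=4 => slot 4
Table: [947, 576, 82, -, 904]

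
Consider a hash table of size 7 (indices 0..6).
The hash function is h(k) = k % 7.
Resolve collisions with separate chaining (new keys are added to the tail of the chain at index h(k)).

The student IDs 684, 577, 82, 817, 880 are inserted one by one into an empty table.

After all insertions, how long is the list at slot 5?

4

684 -> bucket 5
577 -> bucket 3
82 -> bucket 5 (collision)
817 -> bucket 5 (collision)
880 -> bucket 5 (collision)
Final buckets:
0: _
1: _
2: _
3: 577
4: _
5: 684 -> 82 -> 817 -> 880
6: _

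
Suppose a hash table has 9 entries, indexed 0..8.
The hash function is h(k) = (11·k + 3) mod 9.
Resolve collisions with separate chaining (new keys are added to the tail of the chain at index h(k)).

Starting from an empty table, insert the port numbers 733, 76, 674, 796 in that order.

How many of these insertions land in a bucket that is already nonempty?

2

Insert 733: h=2, bucket 2 empty -> new chain.
Insert 76: h=2, bucket 2 nonempty -> append to chain.
Insert 674: h=1, bucket 1 empty -> new chain.
Insert 796: h=2, bucket 2 nonempty -> append to chain.
Final buckets:
0: .
1: 674
2: 733 -> 76 -> 796
3: .
4: .
5: .
6: .
7: .
8: .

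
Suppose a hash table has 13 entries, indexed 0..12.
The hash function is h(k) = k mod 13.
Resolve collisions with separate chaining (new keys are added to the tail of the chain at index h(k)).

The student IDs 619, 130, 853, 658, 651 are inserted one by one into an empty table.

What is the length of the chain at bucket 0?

1

Insert 619: h=8, bucket 8 empty → new chain.
Insert 130: h=0, bucket 0 empty → new chain.
Insert 853: h=8, bucket 8 nonempty → append to chain.
Insert 658: h=8, bucket 8 nonempty → append to chain.
Insert 651: h=1, bucket 1 empty → new chain.
Final buckets:
0: 130
1: 651
2: .
3: .
4: .
5: .
6: .
7: .
8: 619 -> 853 -> 658
9: .
10: .
11: .
12: .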